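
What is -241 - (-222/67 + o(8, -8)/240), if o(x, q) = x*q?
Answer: -238607/1005 ≈ -237.42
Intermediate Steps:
o(x, q) = q*x
-241 - (-222/67 + o(8, -8)/240) = -241 - (-222/67 - 8*8/240) = -241 - (-222*1/67 - 64*1/240) = -241 - (-222/67 - 4/15) = -241 - 1*(-3598/1005) = -241 + 3598/1005 = -238607/1005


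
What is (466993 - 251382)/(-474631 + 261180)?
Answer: -215611/213451 ≈ -1.0101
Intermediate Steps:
(466993 - 251382)/(-474631 + 261180) = 215611/(-213451) = 215611*(-1/213451) = -215611/213451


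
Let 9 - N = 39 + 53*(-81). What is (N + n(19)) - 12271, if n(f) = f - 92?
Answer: -8081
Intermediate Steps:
n(f) = -92 + f
N = 4263 (N = 9 - (39 + 53*(-81)) = 9 - (39 - 4293) = 9 - 1*(-4254) = 9 + 4254 = 4263)
(N + n(19)) - 12271 = (4263 + (-92 + 19)) - 12271 = (4263 - 73) - 12271 = 4190 - 12271 = -8081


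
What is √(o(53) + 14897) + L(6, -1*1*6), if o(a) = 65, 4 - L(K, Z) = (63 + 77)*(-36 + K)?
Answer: 4204 + √14962 ≈ 4326.3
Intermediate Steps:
L(K, Z) = 5044 - 140*K (L(K, Z) = 4 - (63 + 77)*(-36 + K) = 4 - 140*(-36 + K) = 4 - (-5040 + 140*K) = 4 + (5040 - 140*K) = 5044 - 140*K)
√(o(53) + 14897) + L(6, -1*1*6) = √(65 + 14897) + (5044 - 140*6) = √14962 + (5044 - 840) = √14962 + 4204 = 4204 + √14962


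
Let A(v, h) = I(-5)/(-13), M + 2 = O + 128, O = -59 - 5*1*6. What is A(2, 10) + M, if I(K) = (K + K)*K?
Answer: 431/13 ≈ 33.154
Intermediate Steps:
O = -89 (O = -59 - 5*6 = -59 - 1*30 = -59 - 30 = -89)
I(K) = 2*K² (I(K) = (2*K)*K = 2*K²)
M = 37 (M = -2 + (-89 + 128) = -2 + 39 = 37)
A(v, h) = -50/13 (A(v, h) = (2*(-5)²)/(-13) = (2*25)*(-1/13) = 50*(-1/13) = -50/13)
A(2, 10) + M = -50/13 + 37 = 431/13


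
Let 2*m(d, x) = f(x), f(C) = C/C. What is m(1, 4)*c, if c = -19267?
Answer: -19267/2 ≈ -9633.5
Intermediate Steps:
f(C) = 1
m(d, x) = 1/2 (m(d, x) = (1/2)*1 = 1/2)
m(1, 4)*c = (1/2)*(-19267) = -19267/2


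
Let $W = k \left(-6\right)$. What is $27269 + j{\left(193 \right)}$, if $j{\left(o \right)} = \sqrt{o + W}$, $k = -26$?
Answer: $27269 + \sqrt{349} \approx 27288.0$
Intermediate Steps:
$W = 156$ ($W = \left(-26\right) \left(-6\right) = 156$)
$j{\left(o \right)} = \sqrt{156 + o}$ ($j{\left(o \right)} = \sqrt{o + 156} = \sqrt{156 + o}$)
$27269 + j{\left(193 \right)} = 27269 + \sqrt{156 + 193} = 27269 + \sqrt{349}$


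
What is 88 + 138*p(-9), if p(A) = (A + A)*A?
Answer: 22444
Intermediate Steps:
p(A) = 2*A**2 (p(A) = (2*A)*A = 2*A**2)
88 + 138*p(-9) = 88 + 138*(2*(-9)**2) = 88 + 138*(2*81) = 88 + 138*162 = 88 + 22356 = 22444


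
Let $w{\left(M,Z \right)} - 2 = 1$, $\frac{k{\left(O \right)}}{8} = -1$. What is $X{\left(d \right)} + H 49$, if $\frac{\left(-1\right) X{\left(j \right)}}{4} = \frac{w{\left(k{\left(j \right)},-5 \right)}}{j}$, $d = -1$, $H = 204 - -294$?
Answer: $24414$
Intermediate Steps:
$k{\left(O \right)} = -8$ ($k{\left(O \right)} = 8 \left(-1\right) = -8$)
$H = 498$ ($H = 204 + 294 = 498$)
$w{\left(M,Z \right)} = 3$ ($w{\left(M,Z \right)} = 2 + 1 = 3$)
$X{\left(j \right)} = - \frac{12}{j}$ ($X{\left(j \right)} = - 4 \frac{3}{j} = - \frac{12}{j}$)
$X{\left(d \right)} + H 49 = - \frac{12}{-1} + 498 \cdot 49 = \left(-12\right) \left(-1\right) + 24402 = 12 + 24402 = 24414$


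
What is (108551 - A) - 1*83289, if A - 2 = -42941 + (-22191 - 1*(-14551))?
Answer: 75841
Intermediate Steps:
A = -50579 (A = 2 + (-42941 + (-22191 - 1*(-14551))) = 2 + (-42941 + (-22191 + 14551)) = 2 + (-42941 - 7640) = 2 - 50581 = -50579)
(108551 - A) - 1*83289 = (108551 - 1*(-50579)) - 1*83289 = (108551 + 50579) - 83289 = 159130 - 83289 = 75841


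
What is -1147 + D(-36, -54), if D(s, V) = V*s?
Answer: 797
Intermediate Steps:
-1147 + D(-36, -54) = -1147 - 54*(-36) = -1147 + 1944 = 797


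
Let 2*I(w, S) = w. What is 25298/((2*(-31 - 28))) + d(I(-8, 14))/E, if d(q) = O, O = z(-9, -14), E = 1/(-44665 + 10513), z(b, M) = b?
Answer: 18122063/59 ≈ 3.0715e+5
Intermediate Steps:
I(w, S) = w/2
E = -1/34152 (E = 1/(-34152) = -1/34152 ≈ -2.9281e-5)
O = -9
d(q) = -9
25298/((2*(-31 - 28))) + d(I(-8, 14))/E = 25298/((2*(-31 - 28))) - 9/(-1/34152) = 25298/((2*(-59))) - 9*(-34152) = 25298/(-118) + 307368 = 25298*(-1/118) + 307368 = -12649/59 + 307368 = 18122063/59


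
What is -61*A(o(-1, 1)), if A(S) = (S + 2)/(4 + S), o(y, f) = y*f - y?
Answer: -61/2 ≈ -30.500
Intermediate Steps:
o(y, f) = -y + f*y (o(y, f) = f*y - y = -y + f*y)
A(S) = (2 + S)/(4 + S)
-61*A(o(-1, 1)) = -61*(2 - (-1 + 1))/(4 - (-1 + 1)) = -61*(2 - 1*0)/(4 - 1*0) = -61*(2 + 0)/(4 + 0) = -61*2/4 = -61*½ = -61/2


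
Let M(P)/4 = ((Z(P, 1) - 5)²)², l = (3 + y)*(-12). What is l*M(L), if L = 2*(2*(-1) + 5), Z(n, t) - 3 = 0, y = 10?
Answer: -9984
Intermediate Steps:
Z(n, t) = 3 (Z(n, t) = 3 + 0 = 3)
l = -156 (l = (3 + 10)*(-12) = 13*(-12) = -156)
L = 6 (L = 2*(-2 + 5) = 2*3 = 6)
M(P) = 64 (M(P) = 4*((3 - 5)²)² = 4*((-2)²)² = 4*4² = 4*16 = 64)
l*M(L) = -156*64 = -9984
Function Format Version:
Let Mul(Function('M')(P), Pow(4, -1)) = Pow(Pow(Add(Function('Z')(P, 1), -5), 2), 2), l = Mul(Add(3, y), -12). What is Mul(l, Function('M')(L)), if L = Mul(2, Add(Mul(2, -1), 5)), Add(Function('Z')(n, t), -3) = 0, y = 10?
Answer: -9984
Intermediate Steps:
Function('Z')(n, t) = 3 (Function('Z')(n, t) = Add(3, 0) = 3)
l = -156 (l = Mul(Add(3, 10), -12) = Mul(13, -12) = -156)
L = 6 (L = Mul(2, Add(-2, 5)) = Mul(2, 3) = 6)
Function('M')(P) = 64 (Function('M')(P) = Mul(4, Pow(Pow(Add(3, -5), 2), 2)) = Mul(4, Pow(Pow(-2, 2), 2)) = Mul(4, Pow(4, 2)) = Mul(4, 16) = 64)
Mul(l, Function('M')(L)) = Mul(-156, 64) = -9984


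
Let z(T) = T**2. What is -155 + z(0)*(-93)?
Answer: -155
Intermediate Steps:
-155 + z(0)*(-93) = -155 + 0**2*(-93) = -155 + 0*(-93) = -155 + 0 = -155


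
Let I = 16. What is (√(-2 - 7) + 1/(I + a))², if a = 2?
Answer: -2915/324 + I/3 ≈ -8.9969 + 0.33333*I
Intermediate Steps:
(√(-2 - 7) + 1/(I + a))² = (√(-2 - 7) + 1/(16 + 2))² = (√(-9) + 1/18)² = (3*I + 1/18)² = (1/18 + 3*I)²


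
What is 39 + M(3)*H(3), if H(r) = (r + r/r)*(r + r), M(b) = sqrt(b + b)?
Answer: 39 + 24*sqrt(6) ≈ 97.788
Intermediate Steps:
M(b) = sqrt(2)*sqrt(b) (M(b) = sqrt(2*b) = sqrt(2)*sqrt(b))
H(r) = 2*r*(1 + r) (H(r) = (r + 1)*(2*r) = (1 + r)*(2*r) = 2*r*(1 + r))
39 + M(3)*H(3) = 39 + (sqrt(2)*sqrt(3))*(2*3*(1 + 3)) = 39 + sqrt(6)*(2*3*4) = 39 + sqrt(6)*24 = 39 + 24*sqrt(6)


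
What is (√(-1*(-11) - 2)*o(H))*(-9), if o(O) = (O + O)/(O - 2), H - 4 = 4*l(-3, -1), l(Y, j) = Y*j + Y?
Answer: -108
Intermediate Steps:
l(Y, j) = Y + Y*j
H = 4 (H = 4 + 4*(-3*(1 - 1)) = 4 + 4*(-3*0) = 4 + 4*0 = 4 + 0 = 4)
o(O) = 2*O/(-2 + O) (o(O) = (2*O)/(-2 + O) = 2*O/(-2 + O))
(√(-1*(-11) - 2)*o(H))*(-9) = (√(-1*(-11) - 2)*(2*4/(-2 + 4)))*(-9) = (√(11 - 2)*(2*4/2))*(-9) = (√9*(2*4*(½)))*(-9) = (3*4)*(-9) = 12*(-9) = -108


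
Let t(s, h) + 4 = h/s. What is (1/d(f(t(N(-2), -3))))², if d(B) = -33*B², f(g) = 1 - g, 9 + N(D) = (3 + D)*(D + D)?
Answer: 28561/16091429904 ≈ 1.7749e-6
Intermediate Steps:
N(D) = -9 + 2*D*(3 + D) (N(D) = -9 + (3 + D)*(D + D) = -9 + (3 + D)*(2*D) = -9 + 2*D*(3 + D))
t(s, h) = -4 + h/s
(1/d(f(t(N(-2), -3))))² = (1/(-33*(1 - (-4 - 3/(-9 + 2*(-2)² + 6*(-2))))²))² = (1/(-33*(1 - (-4 - 3/(-9 + 2*4 - 12)))²))² = (1/(-33*(1 - (-4 - 3/(-9 + 8 - 12)))²))² = (1/(-33*(1 - (-4 - 3/(-13)))²))² = (1/(-33*(1 - (-4 - 3*(-1/13)))²))² = (1/(-33*(1 - (-4 + 3/13))²))² = (1/(-33*(1 - 1*(-49/13))²))² = (1/(-33*(1 + 49/13)²))² = (1/(-33*(62/13)²))² = (1/(-33*3844/169))² = (1/(-126852/169))² = (-169/126852)² = 28561/16091429904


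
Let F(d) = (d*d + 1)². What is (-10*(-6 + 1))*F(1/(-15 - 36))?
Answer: 338520200/6765201 ≈ 50.038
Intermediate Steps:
F(d) = (1 + d²)² (F(d) = (d² + 1)² = (1 + d²)²)
(-10*(-6 + 1))*F(1/(-15 - 36)) = (-10*(-6 + 1))*(1 + (1/(-15 - 36))²)² = (-10*(-5))*(1 + (1/(-51))²)² = 50*(1 + (-1/51)²)² = 50*(1 + 1/2601)² = 50*(2602/2601)² = 50*(6770404/6765201) = 338520200/6765201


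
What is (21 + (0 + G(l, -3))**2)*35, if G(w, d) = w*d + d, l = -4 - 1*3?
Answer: 12075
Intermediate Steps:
l = -7 (l = -4 - 3 = -7)
G(w, d) = d + d*w (G(w, d) = d*w + d = d + d*w)
(21 + (0 + G(l, -3))**2)*35 = (21 + (0 - 3*(1 - 7))**2)*35 = (21 + (0 - 3*(-6))**2)*35 = (21 + (0 + 18)**2)*35 = (21 + 18**2)*35 = (21 + 324)*35 = 345*35 = 12075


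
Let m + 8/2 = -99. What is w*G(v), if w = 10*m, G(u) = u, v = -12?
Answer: 12360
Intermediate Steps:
m = -103 (m = -4 - 99 = -103)
w = -1030 (w = 10*(-103) = -1030)
w*G(v) = -1030*(-12) = 12360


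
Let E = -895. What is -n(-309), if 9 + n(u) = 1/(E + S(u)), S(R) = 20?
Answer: 7876/875 ≈ 9.0011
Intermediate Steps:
n(u) = -7876/875 (n(u) = -9 + 1/(-895 + 20) = -9 + 1/(-875) = -9 - 1/875 = -7876/875)
-n(-309) = -1*(-7876/875) = 7876/875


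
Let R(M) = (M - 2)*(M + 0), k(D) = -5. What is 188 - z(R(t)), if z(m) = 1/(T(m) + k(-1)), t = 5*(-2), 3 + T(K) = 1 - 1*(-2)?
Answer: 941/5 ≈ 188.20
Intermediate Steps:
T(K) = 0 (T(K) = -3 + (1 - 1*(-2)) = -3 + (1 + 2) = -3 + 3 = 0)
t = -10
R(M) = M*(-2 + M) (R(M) = (-2 + M)*M = M*(-2 + M))
z(m) = -⅕ (z(m) = 1/(0 - 5) = 1/(-5) = -⅕)
188 - z(R(t)) = 188 - 1*(-⅕) = 188 + ⅕ = 941/5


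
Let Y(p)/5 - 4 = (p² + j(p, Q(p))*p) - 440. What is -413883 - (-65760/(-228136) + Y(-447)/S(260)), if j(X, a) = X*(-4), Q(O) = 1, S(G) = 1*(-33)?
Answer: -43183716998/85551 ≈ -5.0477e+5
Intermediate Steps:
S(G) = -33
j(X, a) = -4*X
Y(p) = -2180 - 15*p² (Y(p) = 20 + 5*((p² + (-4*p)*p) - 440) = 20 + 5*((p² - 4*p²) - 440) = 20 + 5*(-3*p² - 440) = 20 + 5*(-440 - 3*p²) = 20 + (-2200 - 15*p²) = -2180 - 15*p²)
-413883 - (-65760/(-228136) + Y(-447)/S(260)) = -413883 - (-65760/(-228136) + (-2180 - 15*(-447)²)/(-33)) = -413883 - (-65760*(-1/228136) + (-2180 - 15*199809)*(-1/33)) = -413883 - (8220/28517 + (-2180 - 2997135)*(-1/33)) = -413883 - (8220/28517 - 2999315*(-1/33)) = -413883 - (8220/28517 + 272665/3) = -413883 - 1*7775612465/85551 = -413883 - 7775612465/85551 = -43183716998/85551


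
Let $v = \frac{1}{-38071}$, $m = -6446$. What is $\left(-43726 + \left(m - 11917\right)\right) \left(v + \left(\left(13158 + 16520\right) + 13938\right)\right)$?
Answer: $- \frac{103099078491415}{38071} \approx -2.7081 \cdot 10^{9}$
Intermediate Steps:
$v = - \frac{1}{38071} \approx -2.6267 \cdot 10^{-5}$
$\left(-43726 + \left(m - 11917\right)\right) \left(v + \left(\left(13158 + 16520\right) + 13938\right)\right) = \left(-43726 - 18363\right) \left(- \frac{1}{38071} + \left(\left(13158 + 16520\right) + 13938\right)\right) = \left(-43726 - 18363\right) \left(- \frac{1}{38071} + \left(29678 + 13938\right)\right) = - 62089 \left(- \frac{1}{38071} + 43616\right) = \left(-62089\right) \frac{1660504735}{38071} = - \frac{103099078491415}{38071}$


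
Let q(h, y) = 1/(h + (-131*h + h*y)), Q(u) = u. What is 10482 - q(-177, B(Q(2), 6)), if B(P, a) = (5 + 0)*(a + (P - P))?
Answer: 185531399/17700 ≈ 10482.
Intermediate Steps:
B(P, a) = 5*a (B(P, a) = 5*(a + 0) = 5*a)
q(h, y) = 1/(-130*h + h*y)
10482 - q(-177, B(Q(2), 6)) = 10482 - 1/((-177)*(-130 + 5*6)) = 10482 - (-1)/(177*(-130 + 30)) = 10482 - (-1)/(177*(-100)) = 10482 - (-1)*(-1)/(177*100) = 10482 - 1*1/17700 = 10482 - 1/17700 = 185531399/17700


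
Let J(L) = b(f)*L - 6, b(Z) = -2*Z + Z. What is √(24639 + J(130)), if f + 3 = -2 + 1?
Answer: √25153 ≈ 158.60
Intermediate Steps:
f = -4 (f = -3 + (-2 + 1) = -3 - 1 = -4)
b(Z) = -Z
J(L) = -6 + 4*L (J(L) = (-1*(-4))*L - 6 = 4*L - 6 = -6 + 4*L)
√(24639 + J(130)) = √(24639 + (-6 + 4*130)) = √(24639 + (-6 + 520)) = √(24639 + 514) = √25153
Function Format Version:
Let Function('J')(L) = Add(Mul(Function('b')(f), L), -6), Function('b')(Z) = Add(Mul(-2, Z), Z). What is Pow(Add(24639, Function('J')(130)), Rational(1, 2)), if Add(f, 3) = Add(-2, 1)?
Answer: Pow(25153, Rational(1, 2)) ≈ 158.60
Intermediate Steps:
f = -4 (f = Add(-3, Add(-2, 1)) = Add(-3, -1) = -4)
Function('b')(Z) = Mul(-1, Z)
Function('J')(L) = Add(-6, Mul(4, L)) (Function('J')(L) = Add(Mul(Mul(-1, -4), L), -6) = Add(Mul(4, L), -6) = Add(-6, Mul(4, L)))
Pow(Add(24639, Function('J')(130)), Rational(1, 2)) = Pow(Add(24639, Add(-6, Mul(4, 130))), Rational(1, 2)) = Pow(Add(24639, Add(-6, 520)), Rational(1, 2)) = Pow(Add(24639, 514), Rational(1, 2)) = Pow(25153, Rational(1, 2))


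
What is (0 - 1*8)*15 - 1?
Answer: -121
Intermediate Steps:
(0 - 1*8)*15 - 1 = (0 - 8)*15 - 1 = -8*15 - 1 = -120 - 1 = -121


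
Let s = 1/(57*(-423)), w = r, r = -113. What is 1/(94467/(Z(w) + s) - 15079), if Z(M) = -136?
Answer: -3279097/51723197500 ≈ -6.3397e-5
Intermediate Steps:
w = -113
s = -1/24111 (s = 1/(-24111) = -1/24111 ≈ -4.1475e-5)
1/(94467/(Z(w) + s) - 15079) = 1/(94467/(-136 - 1/24111) - 15079) = 1/(94467/(-3279097/24111) - 15079) = 1/(94467*(-24111/3279097) - 15079) = 1/(-2277693837/3279097 - 15079) = 1/(-51723197500/3279097) = -3279097/51723197500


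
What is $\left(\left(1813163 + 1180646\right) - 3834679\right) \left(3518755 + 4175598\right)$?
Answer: $-6469950607110$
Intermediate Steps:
$\left(\left(1813163 + 1180646\right) - 3834679\right) \left(3518755 + 4175598\right) = \left(2993809 - 3834679\right) 7694353 = \left(-840870\right) 7694353 = -6469950607110$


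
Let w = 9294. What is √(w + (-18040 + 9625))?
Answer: √879 ≈ 29.648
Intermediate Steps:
√(w + (-18040 + 9625)) = √(9294 + (-18040 + 9625)) = √(9294 - 8415) = √879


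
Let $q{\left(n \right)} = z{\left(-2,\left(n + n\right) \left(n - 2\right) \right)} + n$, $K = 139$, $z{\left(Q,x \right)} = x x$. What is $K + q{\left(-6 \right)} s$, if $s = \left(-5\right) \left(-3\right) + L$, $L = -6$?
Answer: $83029$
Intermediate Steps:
$z{\left(Q,x \right)} = x^{2}$
$s = 9$ ($s = \left(-5\right) \left(-3\right) - 6 = 15 - 6 = 9$)
$q{\left(n \right)} = n + 4 n^{2} \left(-2 + n\right)^{2}$ ($q{\left(n \right)} = \left(\left(n + n\right) \left(n - 2\right)\right)^{2} + n = \left(2 n \left(-2 + n\right)\right)^{2} + n = 4 n^{2} \left(-2 + n\right)^{2} + n = n + 4 n^{2} \left(-2 + n\right)^{2}$)
$K + q{\left(-6 \right)} s = 139 + - 6 \left(1 + 4 \left(-6\right) \left(-2 - 6\right)^{2}\right) 9 = 139 + - 6 \left(1 + 4 \left(-6\right) \left(-8\right)^{2}\right) 9 = 139 + - 6 \left(1 + 4 \left(-6\right) 64\right) 9 = 139 + - 6 \left(1 - 1536\right) 9 = 139 + \left(-6\right) \left(-1535\right) 9 = 139 + 9210 \cdot 9 = 139 + 82890 = 83029$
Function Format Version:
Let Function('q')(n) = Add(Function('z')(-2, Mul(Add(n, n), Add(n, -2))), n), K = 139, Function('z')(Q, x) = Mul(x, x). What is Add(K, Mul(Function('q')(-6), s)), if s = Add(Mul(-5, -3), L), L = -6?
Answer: 83029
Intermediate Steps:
Function('z')(Q, x) = Pow(x, 2)
s = 9 (s = Add(Mul(-5, -3), -6) = Add(15, -6) = 9)
Function('q')(n) = Add(n, Mul(4, Pow(n, 2), Pow(Add(-2, n), 2))) (Function('q')(n) = Add(Pow(Mul(Add(n, n), Add(n, -2)), 2), n) = Add(Pow(Mul(Mul(2, n), Add(-2, n)), 2), n) = Add(Pow(Mul(2, n, Add(-2, n)), 2), n) = Add(Mul(4, Pow(n, 2), Pow(Add(-2, n), 2)), n) = Add(n, Mul(4, Pow(n, 2), Pow(Add(-2, n), 2))))
Add(K, Mul(Function('q')(-6), s)) = Add(139, Mul(Mul(-6, Add(1, Mul(4, -6, Pow(Add(-2, -6), 2)))), 9)) = Add(139, Mul(Mul(-6, Add(1, Mul(4, -6, Pow(-8, 2)))), 9)) = Add(139, Mul(Mul(-6, Add(1, Mul(4, -6, 64))), 9)) = Add(139, Mul(Mul(-6, Add(1, -1536)), 9)) = Add(139, Mul(Mul(-6, -1535), 9)) = Add(139, Mul(9210, 9)) = Add(139, 82890) = 83029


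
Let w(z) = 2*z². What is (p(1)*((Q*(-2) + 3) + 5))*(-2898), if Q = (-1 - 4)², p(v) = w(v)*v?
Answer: 243432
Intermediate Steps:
p(v) = 2*v³ (p(v) = (2*v²)*v = 2*v³)
Q = 25 (Q = (-5)² = 25)
(p(1)*((Q*(-2) + 3) + 5))*(-2898) = ((2*1³)*((25*(-2) + 3) + 5))*(-2898) = ((2*1)*((-50 + 3) + 5))*(-2898) = (2*(-47 + 5))*(-2898) = (2*(-42))*(-2898) = -84*(-2898) = 243432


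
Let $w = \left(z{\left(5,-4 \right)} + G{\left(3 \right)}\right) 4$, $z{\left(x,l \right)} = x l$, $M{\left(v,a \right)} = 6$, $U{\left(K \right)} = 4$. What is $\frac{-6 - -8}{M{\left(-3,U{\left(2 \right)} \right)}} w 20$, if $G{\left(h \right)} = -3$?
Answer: $- \frac{1840}{3} \approx -613.33$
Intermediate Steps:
$z{\left(x,l \right)} = l x$
$w = -92$ ($w = \left(\left(-4\right) 5 - 3\right) 4 = \left(-20 - 3\right) 4 = \left(-23\right) 4 = -92$)
$\frac{-6 - -8}{M{\left(-3,U{\left(2 \right)} \right)}} w 20 = \frac{-6 - -8}{6} \left(-92\right) 20 = \left(-6 + 8\right) \frac{1}{6} \left(-92\right) 20 = 2 \cdot \frac{1}{6} \left(-92\right) 20 = \frac{1}{3} \left(-92\right) 20 = \left(- \frac{92}{3}\right) 20 = - \frac{1840}{3}$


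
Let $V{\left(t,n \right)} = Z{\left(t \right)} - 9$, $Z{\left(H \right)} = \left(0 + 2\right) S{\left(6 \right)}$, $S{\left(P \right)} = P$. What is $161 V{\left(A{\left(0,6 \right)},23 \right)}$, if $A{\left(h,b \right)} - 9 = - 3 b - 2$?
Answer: $483$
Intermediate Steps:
$A{\left(h,b \right)} = 7 - 3 b$ ($A{\left(h,b \right)} = 9 - \left(2 + 3 b\right) = 7 - 3 b$)
$Z{\left(H \right)} = 12$ ($Z{\left(H \right)} = \left(0 + 2\right) 6 = 2 \cdot 6 = 12$)
$V{\left(t,n \right)} = 3$ ($V{\left(t,n \right)} = 12 - 9 = 3$)
$161 V{\left(A{\left(0,6 \right)},23 \right)} = 161 \cdot 3 = 483$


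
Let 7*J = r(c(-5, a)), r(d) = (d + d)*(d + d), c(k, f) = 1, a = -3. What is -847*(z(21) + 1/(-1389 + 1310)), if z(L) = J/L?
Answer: -20449/1659 ≈ -12.326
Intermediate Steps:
r(d) = 4*d² (r(d) = (2*d)*(2*d) = 4*d²)
J = 4/7 (J = (4*1²)/7 = (4*1)/7 = (⅐)*4 = 4/7 ≈ 0.57143)
z(L) = 4/(7*L)
-847*(z(21) + 1/(-1389 + 1310)) = -847*((4/7)/21 + 1/(-1389 + 1310)) = -847*((4/7)*(1/21) + 1/(-79)) = -847*(4/147 - 1/79) = -847*169/11613 = -20449/1659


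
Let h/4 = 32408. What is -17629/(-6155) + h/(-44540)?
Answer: -126893/2741437 ≈ -0.046287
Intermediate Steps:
h = 129632 (h = 4*32408 = 129632)
-17629/(-6155) + h/(-44540) = -17629/(-6155) + 129632/(-44540) = -17629*(-1/6155) + 129632*(-1/44540) = 17629/6155 - 32408/11135 = -126893/2741437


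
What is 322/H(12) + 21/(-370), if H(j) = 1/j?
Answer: 1429659/370 ≈ 3863.9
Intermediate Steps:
322/H(12) + 21/(-370) = 322/(1/12) + 21/(-370) = 322/(1/12) + 21*(-1/370) = 322*12 - 21/370 = 3864 - 21/370 = 1429659/370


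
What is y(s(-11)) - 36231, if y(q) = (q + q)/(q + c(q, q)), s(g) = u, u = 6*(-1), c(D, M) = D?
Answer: -36230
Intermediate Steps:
u = -6
s(g) = -6
y(q) = 1 (y(q) = (q + q)/(q + q) = (2*q)/((2*q)) = (2*q)*(1/(2*q)) = 1)
y(s(-11)) - 36231 = 1 - 36231 = -36230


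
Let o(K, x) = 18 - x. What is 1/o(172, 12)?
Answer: ⅙ ≈ 0.16667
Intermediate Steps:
1/o(172, 12) = 1/(18 - 1*12) = 1/(18 - 12) = 1/6 = ⅙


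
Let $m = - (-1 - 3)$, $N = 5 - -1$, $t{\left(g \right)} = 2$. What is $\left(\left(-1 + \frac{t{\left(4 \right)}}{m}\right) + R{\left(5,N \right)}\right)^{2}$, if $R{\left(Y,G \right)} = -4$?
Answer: $\frac{81}{4} \approx 20.25$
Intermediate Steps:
$N = 6$ ($N = 5 + 1 = 6$)
$m = 4$ ($m = \left(-1\right) \left(-4\right) = 4$)
$\left(\left(-1 + \frac{t{\left(4 \right)}}{m}\right) + R{\left(5,N \right)}\right)^{2} = \left(\left(-1 + \frac{2}{4}\right) - 4\right)^{2} = \left(\left(-1 + 2 \cdot \frac{1}{4}\right) - 4\right)^{2} = \left(\left(-1 + \frac{1}{2}\right) - 4\right)^{2} = \left(- \frac{1}{2} - 4\right)^{2} = \left(- \frac{9}{2}\right)^{2} = \frac{81}{4}$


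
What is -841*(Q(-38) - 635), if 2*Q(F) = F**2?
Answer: -73167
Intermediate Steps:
Q(F) = F**2/2
-841*(Q(-38) - 635) = -841*((1/2)*(-38)**2 - 635) = -841*((1/2)*1444 - 635) = -841*(722 - 635) = -841*87 = -73167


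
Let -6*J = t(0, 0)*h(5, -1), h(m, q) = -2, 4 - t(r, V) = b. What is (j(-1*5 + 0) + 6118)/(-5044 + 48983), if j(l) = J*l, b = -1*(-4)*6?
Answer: 18454/131817 ≈ 0.14000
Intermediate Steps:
b = 24 (b = 4*6 = 24)
t(r, V) = -20 (t(r, V) = 4 - 1*24 = 4 - 24 = -20)
J = -20/3 (J = -(-10)*(-2)/3 = -⅙*40 = -20/3 ≈ -6.6667)
j(l) = -20*l/3
(j(-1*5 + 0) + 6118)/(-5044 + 48983) = (-20*(-1*5 + 0)/3 + 6118)/(-5044 + 48983) = (-20*(-5 + 0)/3 + 6118)/43939 = (-20/3*(-5) + 6118)*(1/43939) = (100/3 + 6118)*(1/43939) = (18454/3)*(1/43939) = 18454/131817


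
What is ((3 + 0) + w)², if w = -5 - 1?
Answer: 9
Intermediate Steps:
w = -6
((3 + 0) + w)² = ((3 + 0) - 6)² = (3 - 6)² = (-3)² = 9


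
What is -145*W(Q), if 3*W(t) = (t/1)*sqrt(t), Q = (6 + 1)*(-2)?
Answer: 2030*I*sqrt(14)/3 ≈ 2531.9*I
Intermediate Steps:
Q = -14 (Q = 7*(-2) = -14)
W(t) = t**(3/2)/3 (W(t) = ((t/1)*sqrt(t))/3 = ((t*1)*sqrt(t))/3 = (t*sqrt(t))/3 = t**(3/2)/3)
-145*W(Q) = -145*(-14)**(3/2)/3 = -145*(-14*I*sqrt(14))/3 = -(-2030)*I*sqrt(14)/3 = 2030*I*sqrt(14)/3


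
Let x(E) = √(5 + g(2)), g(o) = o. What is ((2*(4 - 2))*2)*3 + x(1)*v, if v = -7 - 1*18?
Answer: 24 - 25*√7 ≈ -42.144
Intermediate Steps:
x(E) = √7 (x(E) = √(5 + 2) = √7)
v = -25 (v = -7 - 18 = -25)
((2*(4 - 2))*2)*3 + x(1)*v = ((2*(4 - 2))*2)*3 + √7*(-25) = ((2*2)*2)*3 - 25*√7 = (4*2)*3 - 25*√7 = 8*3 - 25*√7 = 24 - 25*√7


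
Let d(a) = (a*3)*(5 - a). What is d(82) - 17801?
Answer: -36743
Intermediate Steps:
d(a) = 3*a*(5 - a) (d(a) = (3*a)*(5 - a) = 3*a*(5 - a))
d(82) - 17801 = 3*82*(5 - 1*82) - 17801 = 3*82*(5 - 82) - 17801 = 3*82*(-77) - 17801 = -18942 - 17801 = -36743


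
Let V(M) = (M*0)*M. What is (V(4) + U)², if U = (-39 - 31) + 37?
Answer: 1089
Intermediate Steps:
V(M) = 0 (V(M) = 0*M = 0)
U = -33 (U = -70 + 37 = -33)
(V(4) + U)² = (0 - 33)² = (-33)² = 1089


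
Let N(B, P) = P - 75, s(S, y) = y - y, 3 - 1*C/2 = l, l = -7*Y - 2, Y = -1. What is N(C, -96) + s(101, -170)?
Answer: -171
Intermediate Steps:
l = 5 (l = -7*(-1) - 2 = 7 - 2 = 5)
C = -4 (C = 6 - 2*5 = 6 - 10 = -4)
s(S, y) = 0
N(B, P) = -75 + P
N(C, -96) + s(101, -170) = (-75 - 96) + 0 = -171 + 0 = -171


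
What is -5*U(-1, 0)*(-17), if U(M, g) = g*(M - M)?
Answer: 0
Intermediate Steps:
U(M, g) = 0 (U(M, g) = g*0 = 0)
-5*U(-1, 0)*(-17) = -5*0*(-17) = 0*(-17) = 0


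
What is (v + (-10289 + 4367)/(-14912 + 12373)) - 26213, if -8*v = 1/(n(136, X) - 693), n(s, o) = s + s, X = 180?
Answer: -224136642141/8551352 ≈ -26211.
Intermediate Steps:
n(s, o) = 2*s
v = 1/3368 (v = -1/(8*(2*136 - 693)) = -1/(8*(272 - 693)) = -⅛/(-421) = -⅛*(-1/421) = 1/3368 ≈ 0.00029691)
(v + (-10289 + 4367)/(-14912 + 12373)) - 26213 = (1/3368 + (-10289 + 4367)/(-14912 + 12373)) - 26213 = (1/3368 - 5922/(-2539)) - 26213 = (1/3368 - 5922*(-1/2539)) - 26213 = (1/3368 + 5922/2539) - 26213 = 19947835/8551352 - 26213 = -224136642141/8551352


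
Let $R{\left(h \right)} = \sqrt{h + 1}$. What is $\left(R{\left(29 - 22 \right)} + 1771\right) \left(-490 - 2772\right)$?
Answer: $-5777002 - 6524 \sqrt{2} \approx -5.7862 \cdot 10^{6}$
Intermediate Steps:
$R{\left(h \right)} = \sqrt{1 + h}$
$\left(R{\left(29 - 22 \right)} + 1771\right) \left(-490 - 2772\right) = \left(\sqrt{1 + \left(29 - 22\right)} + 1771\right) \left(-490 - 2772\right) = \left(\sqrt{1 + 7} + 1771\right) \left(-3262\right) = \left(\sqrt{8} + 1771\right) \left(-3262\right) = \left(2 \sqrt{2} + 1771\right) \left(-3262\right) = \left(1771 + 2 \sqrt{2}\right) \left(-3262\right) = -5777002 - 6524 \sqrt{2}$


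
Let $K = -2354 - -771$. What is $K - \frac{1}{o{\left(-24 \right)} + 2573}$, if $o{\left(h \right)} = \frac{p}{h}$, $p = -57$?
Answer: $- \frac{32614557}{20603} \approx -1583.0$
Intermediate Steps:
$o{\left(h \right)} = - \frac{57}{h}$
$K = -1583$ ($K = -2354 + 771 = -1583$)
$K - \frac{1}{o{\left(-24 \right)} + 2573} = -1583 - \frac{1}{- \frac{57}{-24} + 2573} = -1583 - \frac{1}{\left(-57\right) \left(- \frac{1}{24}\right) + 2573} = -1583 - \frac{1}{\frac{19}{8} + 2573} = -1583 - \frac{1}{\frac{20603}{8}} = -1583 - \frac{8}{20603} = - \frac{32614557}{20603}$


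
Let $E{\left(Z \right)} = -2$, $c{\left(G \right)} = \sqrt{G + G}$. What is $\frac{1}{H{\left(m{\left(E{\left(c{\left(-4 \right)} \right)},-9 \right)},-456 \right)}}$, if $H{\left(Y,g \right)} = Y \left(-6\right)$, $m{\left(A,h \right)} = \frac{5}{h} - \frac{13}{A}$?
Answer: $- \frac{3}{107} \approx -0.028037$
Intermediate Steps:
$c{\left(G \right)} = \sqrt{2} \sqrt{G}$ ($c{\left(G \right)} = \sqrt{2 G} = \sqrt{2} \sqrt{G}$)
$m{\left(A,h \right)} = - \frac{13}{A} + \frac{5}{h}$
$H{\left(Y,g \right)} = - 6 Y$
$\frac{1}{H{\left(m{\left(E{\left(c{\left(-4 \right)} \right)},-9 \right)},-456 \right)}} = \frac{1}{\left(-6\right) \left(- \frac{13}{-2} + \frac{5}{-9}\right)} = \frac{1}{\left(-6\right) \left(\left(-13\right) \left(- \frac{1}{2}\right) + 5 \left(- \frac{1}{9}\right)\right)} = \frac{1}{\left(-6\right) \left(\frac{13}{2} - \frac{5}{9}\right)} = \frac{1}{\left(-6\right) \frac{107}{18}} = \frac{1}{- \frac{107}{3}} = - \frac{3}{107}$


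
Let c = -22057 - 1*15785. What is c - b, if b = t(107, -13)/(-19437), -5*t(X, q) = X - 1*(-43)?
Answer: -245178328/6479 ≈ -37842.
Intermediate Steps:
t(X, q) = -43/5 - X/5 (t(X, q) = -(X - 1*(-43))/5 = -(X + 43)/5 = -(43 + X)/5 = -43/5 - X/5)
c = -37842 (c = -22057 - 15785 = -37842)
b = 10/6479 (b = (-43/5 - 1/5*107)/(-19437) = (-43/5 - 107/5)*(-1/19437) = -30*(-1/19437) = 10/6479 ≈ 0.0015434)
c - b = -37842 - 1*10/6479 = -37842 - 10/6479 = -245178328/6479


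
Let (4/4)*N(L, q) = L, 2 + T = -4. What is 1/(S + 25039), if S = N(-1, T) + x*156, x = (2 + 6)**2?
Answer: 1/35022 ≈ 2.8553e-5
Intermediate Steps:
T = -6 (T = -2 - 4 = -6)
N(L, q) = L
x = 64 (x = 8**2 = 64)
S = 9983 (S = -1 + 64*156 = -1 + 9984 = 9983)
1/(S + 25039) = 1/(9983 + 25039) = 1/35022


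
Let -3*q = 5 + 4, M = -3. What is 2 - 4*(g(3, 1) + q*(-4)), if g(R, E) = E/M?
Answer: -134/3 ≈ -44.667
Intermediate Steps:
q = -3 (q = -(5 + 4)/3 = -1/3*9 = -3)
g(R, E) = -E/3 (g(R, E) = E/(-3) = E*(-1/3) = -E/3)
2 - 4*(g(3, 1) + q*(-4)) = 2 - 4*(-1/3*1 - 3*(-4)) = 2 - 4*(-1/3 + 12) = 2 - 4*35/3 = 2 - 140/3 = -134/3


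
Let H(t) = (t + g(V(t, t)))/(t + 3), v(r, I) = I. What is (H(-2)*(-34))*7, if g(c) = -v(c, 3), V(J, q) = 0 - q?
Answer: 1190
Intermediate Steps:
V(J, q) = -q
g(c) = -3 (g(c) = -1*3 = -3)
H(t) = (-3 + t)/(3 + t) (H(t) = (t - 3)/(t + 3) = (-3 + t)/(3 + t))
(H(-2)*(-34))*7 = (((-3 - 2)/(3 - 2))*(-34))*7 = ((-5/1)*(-34))*7 = ((1*(-5))*(-34))*7 = -5*(-34)*7 = 170*7 = 1190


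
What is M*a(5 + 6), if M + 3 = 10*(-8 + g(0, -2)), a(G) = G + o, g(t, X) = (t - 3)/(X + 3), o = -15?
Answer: 452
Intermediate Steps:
g(t, X) = (-3 + t)/(3 + X)
a(G) = -15 + G (a(G) = G - 15 = -15 + G)
M = -113 (M = -3 + 10*(-8 + (-3 + 0)/(3 - 2)) = -3 + 10*(-8 - 3/1) = -3 + 10*(-8 + 1*(-3)) = -3 + 10*(-8 - 3) = -3 + 10*(-11) = -3 - 110 = -113)
M*a(5 + 6) = -113*(-15 + (5 + 6)) = -113*(-15 + 11) = -113*(-4) = 452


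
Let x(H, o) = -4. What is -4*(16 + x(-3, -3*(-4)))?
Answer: -48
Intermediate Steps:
-4*(16 + x(-3, -3*(-4))) = -4*(16 - 4) = -4*12 = -48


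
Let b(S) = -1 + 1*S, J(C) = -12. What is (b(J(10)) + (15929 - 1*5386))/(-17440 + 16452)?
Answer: -405/38 ≈ -10.658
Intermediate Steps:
b(S) = -1 + S
(b(J(10)) + (15929 - 1*5386))/(-17440 + 16452) = ((-1 - 12) + (15929 - 1*5386))/(-17440 + 16452) = (-13 + (15929 - 5386))/(-988) = (-13 + 10543)*(-1/988) = 10530*(-1/988) = -405/38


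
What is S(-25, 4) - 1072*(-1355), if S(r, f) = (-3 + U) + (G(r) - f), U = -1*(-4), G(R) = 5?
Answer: 1452562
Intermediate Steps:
U = 4
S(r, f) = 6 - f (S(r, f) = (-3 + 4) + (5 - f) = 1 + (5 - f) = 6 - f)
S(-25, 4) - 1072*(-1355) = (6 - 1*4) - 1072*(-1355) = (6 - 4) + 1452560 = 2 + 1452560 = 1452562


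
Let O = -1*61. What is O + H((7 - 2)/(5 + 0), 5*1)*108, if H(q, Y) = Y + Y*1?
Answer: 1019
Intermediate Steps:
H(q, Y) = 2*Y (H(q, Y) = Y + Y = 2*Y)
O = -61
O + H((7 - 2)/(5 + 0), 5*1)*108 = -61 + (2*(5*1))*108 = -61 + (2*5)*108 = -61 + 10*108 = -61 + 1080 = 1019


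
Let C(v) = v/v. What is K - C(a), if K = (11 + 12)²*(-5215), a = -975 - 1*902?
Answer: -2758736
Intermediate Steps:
a = -1877 (a = -975 - 902 = -1877)
K = -2758735 (K = 23²*(-5215) = 529*(-5215) = -2758735)
C(v) = 1
K - C(a) = -2758735 - 1*1 = -2758735 - 1 = -2758736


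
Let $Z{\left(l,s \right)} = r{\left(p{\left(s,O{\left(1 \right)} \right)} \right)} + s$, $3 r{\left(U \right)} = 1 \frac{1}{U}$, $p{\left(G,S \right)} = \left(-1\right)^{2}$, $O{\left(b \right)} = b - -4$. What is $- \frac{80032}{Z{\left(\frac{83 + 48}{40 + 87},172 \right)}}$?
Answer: $- \frac{240096}{517} \approx -464.4$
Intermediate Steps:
$O{\left(b \right)} = 4 + b$ ($O{\left(b \right)} = b + 4 = 4 + b$)
$p{\left(G,S \right)} = 1$
$r{\left(U \right)} = \frac{1}{3 U}$ ($r{\left(U \right)} = \frac{1 \frac{1}{U}}{3} = \frac{1}{3 U}$)
$Z{\left(l,s \right)} = \frac{1}{3} + s$ ($Z{\left(l,s \right)} = \frac{1}{3 \cdot 1} + s = \frac{1}{3} \cdot 1 + s = \frac{1}{3} + s$)
$- \frac{80032}{Z{\left(\frac{83 + 48}{40 + 87},172 \right)}} = - \frac{80032}{\frac{1}{3} + 172} = - \frac{80032}{\frac{517}{3}} = \left(-80032\right) \frac{3}{517} = - \frac{240096}{517}$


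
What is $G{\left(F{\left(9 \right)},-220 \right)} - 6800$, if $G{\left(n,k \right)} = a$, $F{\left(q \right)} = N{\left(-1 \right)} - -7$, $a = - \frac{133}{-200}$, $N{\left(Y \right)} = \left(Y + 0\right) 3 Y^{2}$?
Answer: $- \frac{1359867}{200} \approx -6799.3$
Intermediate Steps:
$N{\left(Y \right)} = 3 Y^{3}$ ($N{\left(Y \right)} = Y 3 Y^{2} = 3 Y Y^{2} = 3 Y^{3}$)
$a = \frac{133}{200}$ ($a = \left(-133\right) \left(- \frac{1}{200}\right) = \frac{133}{200} \approx 0.665$)
$F{\left(q \right)} = 4$ ($F{\left(q \right)} = 3 \left(-1\right)^{3} - -7 = 3 \left(-1\right) + 7 = -3 + 7 = 4$)
$G{\left(n,k \right)} = \frac{133}{200}$
$G{\left(F{\left(9 \right)},-220 \right)} - 6800 = \frac{133}{200} - 6800 = - \frac{1359867}{200}$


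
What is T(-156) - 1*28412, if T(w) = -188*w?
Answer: 916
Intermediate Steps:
T(-156) - 1*28412 = -188*(-156) - 1*28412 = 29328 - 28412 = 916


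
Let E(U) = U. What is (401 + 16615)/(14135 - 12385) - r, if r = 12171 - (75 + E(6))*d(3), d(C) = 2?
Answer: -10499367/875 ≈ -11999.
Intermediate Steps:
r = 12009 (r = 12171 - (75 + 6)*2 = 12171 - 81*2 = 12171 - 1*162 = 12171 - 162 = 12009)
(401 + 16615)/(14135 - 12385) - r = (401 + 16615)/(14135 - 12385) - 1*12009 = 17016/1750 - 12009 = 17016*(1/1750) - 12009 = 8508/875 - 12009 = -10499367/875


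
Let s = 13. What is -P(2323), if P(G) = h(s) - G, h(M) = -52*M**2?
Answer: 11111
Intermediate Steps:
P(G) = -8788 - G (P(G) = -52*13**2 - G = -52*169 - G = -8788 - G)
-P(2323) = -(-8788 - 1*2323) = -(-8788 - 2323) = -1*(-11111) = 11111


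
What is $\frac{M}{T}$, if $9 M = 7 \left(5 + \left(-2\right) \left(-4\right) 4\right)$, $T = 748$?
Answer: $\frac{259}{6732} \approx 0.038473$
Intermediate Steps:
$M = \frac{259}{9}$ ($M = \frac{7 \left(5 + \left(-2\right) \left(-4\right) 4\right)}{9} = \frac{7 \left(5 + 8 \cdot 4\right)}{9} = \frac{7 \left(5 + 32\right)}{9} = \frac{7 \cdot 37}{9} = \frac{1}{9} \cdot 259 = \frac{259}{9} \approx 28.778$)
$\frac{M}{T} = \frac{259}{9 \cdot 748} = \frac{259}{9} \cdot \frac{1}{748} = \frac{259}{6732}$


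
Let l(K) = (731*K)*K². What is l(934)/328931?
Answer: 595604548424/328931 ≈ 1.8107e+6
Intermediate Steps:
l(K) = 731*K³
l(934)/328931 = (731*934³)/328931 = (731*814780504)*(1/328931) = 595604548424*(1/328931) = 595604548424/328931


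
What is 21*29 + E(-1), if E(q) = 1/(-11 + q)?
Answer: 7307/12 ≈ 608.92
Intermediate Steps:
21*29 + E(-1) = 21*29 + 1/(-11 - 1) = 609 + 1/(-12) = 609 - 1/12 = 7307/12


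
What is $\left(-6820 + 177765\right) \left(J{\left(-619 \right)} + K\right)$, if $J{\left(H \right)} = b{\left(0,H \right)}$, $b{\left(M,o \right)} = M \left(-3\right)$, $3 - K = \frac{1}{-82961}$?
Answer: $\frac{42545475380}{82961} \approx 5.1284 \cdot 10^{5}$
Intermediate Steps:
$K = \frac{248884}{82961}$ ($K = 3 - \frac{1}{-82961} = 3 - - \frac{1}{82961} = 3 + \frac{1}{82961} = \frac{248884}{82961} \approx 3.0$)
$b{\left(M,o \right)} = - 3 M$
$J{\left(H \right)} = 0$ ($J{\left(H \right)} = \left(-3\right) 0 = 0$)
$\left(-6820 + 177765\right) \left(J{\left(-619 \right)} + K\right) = \left(-6820 + 177765\right) \left(0 + \frac{248884}{82961}\right) = 170945 \cdot \frac{248884}{82961} = \frac{42545475380}{82961}$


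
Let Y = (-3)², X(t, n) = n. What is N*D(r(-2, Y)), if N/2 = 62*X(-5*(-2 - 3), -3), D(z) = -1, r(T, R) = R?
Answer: 372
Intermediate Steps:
Y = 9
N = -372 (N = 2*(62*(-3)) = 2*(-186) = -372)
N*D(r(-2, Y)) = -372*(-1) = 372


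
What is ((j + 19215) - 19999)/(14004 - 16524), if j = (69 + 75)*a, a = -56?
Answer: 158/45 ≈ 3.5111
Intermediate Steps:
j = -8064 (j = (69 + 75)*(-56) = 144*(-56) = -8064)
((j + 19215) - 19999)/(14004 - 16524) = ((-8064 + 19215) - 19999)/(14004 - 16524) = (11151 - 19999)/(-2520) = -8848*(-1/2520) = 158/45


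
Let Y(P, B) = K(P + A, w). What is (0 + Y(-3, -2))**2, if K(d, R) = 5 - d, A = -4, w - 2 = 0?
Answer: 144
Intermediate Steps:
w = 2 (w = 2 + 0 = 2)
Y(P, B) = 9 - P (Y(P, B) = 5 - (P - 4) = 5 - (-4 + P) = 5 + (4 - P) = 9 - P)
(0 + Y(-3, -2))**2 = (0 + (9 - 1*(-3)))**2 = (0 + (9 + 3))**2 = (0 + 12)**2 = 12**2 = 144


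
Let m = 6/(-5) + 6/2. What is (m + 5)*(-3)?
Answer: -102/5 ≈ -20.400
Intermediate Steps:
m = 9/5 (m = 6*(-⅕) + 6*(½) = -6/5 + 3 = 9/5 ≈ 1.8000)
(m + 5)*(-3) = (9/5 + 5)*(-3) = (34/5)*(-3) = -102/5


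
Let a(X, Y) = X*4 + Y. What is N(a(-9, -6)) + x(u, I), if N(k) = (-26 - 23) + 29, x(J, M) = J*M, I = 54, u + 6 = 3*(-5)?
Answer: -1154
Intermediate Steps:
u = -21 (u = -6 + 3*(-5) = -6 - 15 = -21)
a(X, Y) = Y + 4*X (a(X, Y) = 4*X + Y = Y + 4*X)
N(k) = -20 (N(k) = -49 + 29 = -20)
N(a(-9, -6)) + x(u, I) = -20 - 21*54 = -20 - 1134 = -1154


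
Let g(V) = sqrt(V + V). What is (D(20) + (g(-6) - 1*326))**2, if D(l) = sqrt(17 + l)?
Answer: (-326 + sqrt(37) + 2*I*sqrt(3))**2 ≈ 1.0234e+5 - 2216.5*I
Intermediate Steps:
g(V) = sqrt(2)*sqrt(V) (g(V) = sqrt(2*V) = sqrt(2)*sqrt(V))
(D(20) + (g(-6) - 1*326))**2 = (sqrt(17 + 20) + (sqrt(2)*sqrt(-6) - 1*326))**2 = (sqrt(37) + (sqrt(2)*(I*sqrt(6)) - 326))**2 = (sqrt(37) + (2*I*sqrt(3) - 326))**2 = (sqrt(37) + (-326 + 2*I*sqrt(3)))**2 = (-326 + sqrt(37) + 2*I*sqrt(3))**2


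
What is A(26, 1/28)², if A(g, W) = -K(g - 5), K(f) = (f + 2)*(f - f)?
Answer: 0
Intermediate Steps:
K(f) = 0 (K(f) = (2 + f)*0 = 0)
A(g, W) = 0 (A(g, W) = -1*0 = 0)
A(26, 1/28)² = 0² = 0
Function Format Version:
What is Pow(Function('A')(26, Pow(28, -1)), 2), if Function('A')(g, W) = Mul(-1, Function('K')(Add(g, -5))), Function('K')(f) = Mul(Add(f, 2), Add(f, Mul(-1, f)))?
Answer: 0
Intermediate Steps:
Function('K')(f) = 0 (Function('K')(f) = Mul(Add(2, f), 0) = 0)
Function('A')(g, W) = 0 (Function('A')(g, W) = Mul(-1, 0) = 0)
Pow(Function('A')(26, Pow(28, -1)), 2) = Pow(0, 2) = 0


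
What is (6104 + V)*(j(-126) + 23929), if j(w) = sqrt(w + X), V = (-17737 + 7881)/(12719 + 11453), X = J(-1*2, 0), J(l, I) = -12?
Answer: 882597427432/6043 + 36884008*I*sqrt(138)/6043 ≈ 1.4605e+8 + 71701.0*I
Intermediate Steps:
X = -12
V = -2464/6043 (V = -9856/24172 = -9856*1/24172 = -2464/6043 ≈ -0.40774)
j(w) = sqrt(-12 + w) (j(w) = sqrt(w - 12) = sqrt(-12 + w))
(6104 + V)*(j(-126) + 23929) = (6104 - 2464/6043)*(sqrt(-12 - 126) + 23929) = 36884008*(sqrt(-138) + 23929)/6043 = 36884008*(I*sqrt(138) + 23929)/6043 = 36884008*(23929 + I*sqrt(138))/6043 = 882597427432/6043 + 36884008*I*sqrt(138)/6043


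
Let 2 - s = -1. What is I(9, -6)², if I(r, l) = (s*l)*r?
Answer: 26244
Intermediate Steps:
s = 3 (s = 2 - 1*(-1) = 2 + 1 = 3)
I(r, l) = 3*l*r (I(r, l) = (3*l)*r = 3*l*r)
I(9, -6)² = (3*(-6)*9)² = (-162)² = 26244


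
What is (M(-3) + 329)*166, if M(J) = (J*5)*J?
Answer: 62084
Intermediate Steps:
M(J) = 5*J² (M(J) = (5*J)*J = 5*J²)
(M(-3) + 329)*166 = (5*(-3)² + 329)*166 = (5*9 + 329)*166 = (45 + 329)*166 = 374*166 = 62084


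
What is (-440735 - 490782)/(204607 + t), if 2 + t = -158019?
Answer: -931517/46586 ≈ -19.996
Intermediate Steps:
t = -158021 (t = -2 - 158019 = -158021)
(-440735 - 490782)/(204607 + t) = (-440735 - 490782)/(204607 - 158021) = -931517/46586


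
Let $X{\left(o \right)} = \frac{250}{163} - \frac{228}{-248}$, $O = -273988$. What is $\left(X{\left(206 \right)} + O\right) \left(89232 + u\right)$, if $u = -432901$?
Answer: $\frac{951584385110853}{10106} \approx 9.416 \cdot 10^{10}$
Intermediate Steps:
$X{\left(o \right)} = \frac{24791}{10106}$ ($X{\left(o \right)} = 250 \cdot \frac{1}{163} - - \frac{57}{62} = \frac{250}{163} + \frac{57}{62} = \frac{24791}{10106}$)
$\left(X{\left(206 \right)} + O\right) \left(89232 + u\right) = \left(\frac{24791}{10106} - 273988\right) \left(89232 - 432901\right) = \left(- \frac{2768897937}{10106}\right) \left(-343669\right) = \frac{951584385110853}{10106}$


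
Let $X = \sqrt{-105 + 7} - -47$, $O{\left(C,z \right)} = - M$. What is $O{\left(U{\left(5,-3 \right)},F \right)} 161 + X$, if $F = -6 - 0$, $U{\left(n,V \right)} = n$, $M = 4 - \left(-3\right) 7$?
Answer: $-3978 + 7 i \sqrt{2} \approx -3978.0 + 9.8995 i$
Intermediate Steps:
$M = 25$ ($M = 4 - -21 = 4 + 21 = 25$)
$F = -6$ ($F = -6 + 0 = -6$)
$O{\left(C,z \right)} = -25$ ($O{\left(C,z \right)} = \left(-1\right) 25 = -25$)
$X = 47 + 7 i \sqrt{2}$ ($X = \sqrt{-98} + 47 = 7 i \sqrt{2} + 47 = 47 + 7 i \sqrt{2} \approx 47.0 + 9.8995 i$)
$O{\left(U{\left(5,-3 \right)},F \right)} 161 + X = \left(-25\right) 161 + \left(47 + 7 i \sqrt{2}\right) = -4025 + \left(47 + 7 i \sqrt{2}\right) = -3978 + 7 i \sqrt{2}$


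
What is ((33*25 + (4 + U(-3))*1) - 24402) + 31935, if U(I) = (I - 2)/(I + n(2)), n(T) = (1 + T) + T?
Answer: 16719/2 ≈ 8359.5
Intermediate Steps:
n(T) = 1 + 2*T
U(I) = (-2 + I)/(5 + I) (U(I) = (I - 2)/(I + (1 + 2*2)) = (-2 + I)/(I + (1 + 4)) = (-2 + I)/(I + 5) = (-2 + I)/(5 + I))
((33*25 + (4 + U(-3))*1) - 24402) + 31935 = ((33*25 + (4 + (-2 - 3)/(5 - 3))*1) - 24402) + 31935 = ((825 + (4 - 5/2)*1) - 24402) + 31935 = ((825 + (3/2)*1) - 24402) + 31935 = ((825 + 3/2) - 24402) + 31935 = (1653/2 - 24402) + 31935 = -47151/2 + 31935 = 16719/2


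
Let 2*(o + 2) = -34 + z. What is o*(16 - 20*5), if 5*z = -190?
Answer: 3192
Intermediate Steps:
z = -38 (z = (⅕)*(-190) = -38)
o = -38 (o = -2 + (-34 - 38)/2 = -2 + (½)*(-72) = -2 - 36 = -38)
o*(16 - 20*5) = -38*(16 - 20*5) = -38*(16 - 100) = -38*(-84) = 3192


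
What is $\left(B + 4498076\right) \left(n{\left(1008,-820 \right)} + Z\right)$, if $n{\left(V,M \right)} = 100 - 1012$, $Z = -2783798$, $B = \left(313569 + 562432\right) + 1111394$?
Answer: $-18060155948410$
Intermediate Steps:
$B = 1987395$ ($B = 876001 + 1111394 = 1987395$)
$n{\left(V,M \right)} = -912$ ($n{\left(V,M \right)} = 100 - 1012 = -912$)
$\left(B + 4498076\right) \left(n{\left(1008,-820 \right)} + Z\right) = \left(1987395 + 4498076\right) \left(-912 - 2783798\right) = 6485471 \left(-2784710\right) = -18060155948410$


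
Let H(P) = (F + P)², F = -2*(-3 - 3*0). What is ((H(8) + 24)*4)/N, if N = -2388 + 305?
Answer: -880/2083 ≈ -0.42247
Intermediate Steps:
F = 6 (F = -2*(-3 + 0) = -2*(-3) = 6)
H(P) = (6 + P)²
N = -2083
((H(8) + 24)*4)/N = (((6 + 8)² + 24)*4)/(-2083) = ((14² + 24)*4)*(-1/2083) = ((196 + 24)*4)*(-1/2083) = (220*4)*(-1/2083) = 880*(-1/2083) = -880/2083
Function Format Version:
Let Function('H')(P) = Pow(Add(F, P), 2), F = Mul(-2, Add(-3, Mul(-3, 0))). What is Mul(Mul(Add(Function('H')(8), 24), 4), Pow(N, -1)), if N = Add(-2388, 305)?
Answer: Rational(-880, 2083) ≈ -0.42247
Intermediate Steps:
F = 6 (F = Mul(-2, Add(-3, 0)) = Mul(-2, -3) = 6)
Function('H')(P) = Pow(Add(6, P), 2)
N = -2083
Mul(Mul(Add(Function('H')(8), 24), 4), Pow(N, -1)) = Mul(Mul(Add(Pow(Add(6, 8), 2), 24), 4), Pow(-2083, -1)) = Mul(Mul(Add(Pow(14, 2), 24), 4), Rational(-1, 2083)) = Mul(Mul(Add(196, 24), 4), Rational(-1, 2083)) = Mul(Mul(220, 4), Rational(-1, 2083)) = Mul(880, Rational(-1, 2083)) = Rational(-880, 2083)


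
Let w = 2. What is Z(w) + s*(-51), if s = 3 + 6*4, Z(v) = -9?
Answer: -1386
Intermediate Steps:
s = 27 (s = 3 + 24 = 27)
Z(w) + s*(-51) = -9 + 27*(-51) = -9 - 1377 = -1386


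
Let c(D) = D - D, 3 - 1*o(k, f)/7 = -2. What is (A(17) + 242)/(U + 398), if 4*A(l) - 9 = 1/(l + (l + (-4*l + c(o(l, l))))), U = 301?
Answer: 33217/95064 ≈ 0.34942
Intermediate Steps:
o(k, f) = 35 (o(k, f) = 21 - 7*(-2) = 21 + 14 = 35)
c(D) = 0
A(l) = 9/4 - 1/(8*l) (A(l) = 9/4 + 1/(4*(l + (l + (-4*l + 0)))) = 9/4 + 1/(4*(l + (l - 4*l))) = 9/4 + 1/(4*(l - 3*l)) = 9/4 + 1/(4*((-2*l))) = 9/4 + (-1/(2*l))/4 = 9/4 - 1/(8*l))
(A(17) + 242)/(U + 398) = ((⅛)*(-1 + 18*17)/17 + 242)/(301 + 398) = ((⅛)*(1/17)*(-1 + 306) + 242)/699 = ((⅛)*(1/17)*305 + 242)*(1/699) = (305/136 + 242)*(1/699) = (33217/136)*(1/699) = 33217/95064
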